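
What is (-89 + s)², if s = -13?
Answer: 10404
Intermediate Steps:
(-89 + s)² = (-89 - 13)² = (-102)² = 10404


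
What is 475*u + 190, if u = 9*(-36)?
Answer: -153710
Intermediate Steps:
u = -324
475*u + 190 = 475*(-324) + 190 = -153900 + 190 = -153710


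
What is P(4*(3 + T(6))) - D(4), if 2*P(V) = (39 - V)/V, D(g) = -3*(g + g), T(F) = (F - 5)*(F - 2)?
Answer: 1355/56 ≈ 24.196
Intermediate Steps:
T(F) = (-5 + F)*(-2 + F)
D(g) = -6*g
P(V) = (39 - V)/(2*V) (P(V) = ((39 - V)/V)/2 = (39 - V)/(2*V))
P(4*(3 + T(6))) - D(4) = (39 - 4*(3 + (10 + 6² - 7*6)))/(2*((4*(3 + (10 + 6² - 7*6))))) - (-6)*4 = (39 - 4*(3 + (10 + 36 - 42)))/(2*((4*(3 + (10 + 36 - 42))))) - 1*(-24) = (39 - 4*(3 + 4))/(2*((4*(3 + 4)))) + 24 = (39 - 4*7)/(2*((4*7))) + 24 = (½)*(39 - 1*28)/28 + 24 = (½)*(1/28)*(39 - 28) + 24 = (½)*(1/28)*11 + 24 = 11/56 + 24 = 1355/56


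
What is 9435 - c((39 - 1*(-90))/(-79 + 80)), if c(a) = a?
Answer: 9306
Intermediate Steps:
9435 - c((39 - 1*(-90))/(-79 + 80)) = 9435 - (39 - 1*(-90))/(-79 + 80) = 9435 - (39 + 90)/1 = 9435 - 129 = 9306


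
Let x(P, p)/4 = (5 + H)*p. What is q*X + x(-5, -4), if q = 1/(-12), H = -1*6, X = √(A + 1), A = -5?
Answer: 16 - I/6 ≈ 16.0 - 0.16667*I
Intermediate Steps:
X = 2*I (X = √(-5 + 1) = √(-4) = 2*I ≈ 2.0*I)
H = -6
x(P, p) = -4*p (x(P, p) = 4*((5 - 6)*p) = 4*(-p) = -4*p)
q = -1/12 ≈ -0.083333
q*X + x(-5, -4) = -I/6 - 4*(-4) = -I/6 + 16 = 16 - I/6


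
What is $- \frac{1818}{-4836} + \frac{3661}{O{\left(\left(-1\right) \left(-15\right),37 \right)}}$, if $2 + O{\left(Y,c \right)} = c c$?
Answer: $\frac{3364967}{1101802} \approx 3.0541$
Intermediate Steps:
$O{\left(Y,c \right)} = -2 + c^{2}$ ($O{\left(Y,c \right)} = -2 + c c = -2 + c^{2}$)
$- \frac{1818}{-4836} + \frac{3661}{O{\left(\left(-1\right) \left(-15\right),37 \right)}} = - \frac{1818}{-4836} + \frac{3661}{-2 + 37^{2}} = \left(-1818\right) \left(- \frac{1}{4836}\right) + \frac{3661}{-2 + 1369} = \frac{303}{806} + \frac{3661}{1367} = \frac{3364967}{1101802}$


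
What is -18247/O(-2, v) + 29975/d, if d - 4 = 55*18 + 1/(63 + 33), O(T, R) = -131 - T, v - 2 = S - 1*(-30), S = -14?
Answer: 7681565/44763 ≈ 171.61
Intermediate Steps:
v = 18 (v = 2 + (-14 - 1*(-30)) = 2 + (-14 + 30) = 2 + 16 = 18)
d = 95425/96 (d = 4 + (55*18 + 1/(63 + 33)) = 4 + (990 + 1/96) = 4 + 95041/96 = 95425/96 ≈ 994.01)
-18247/O(-2, v) + 29975/d = -18247/(-131 - 1*(-2)) + 29975/(95425/96) = -18247/(-131 + 2) + 29975*(96/95425) = -18247/(-129) + 10464/347 = -18247*(-1/129) + 10464/347 = 18247/129 + 10464/347 = 7681565/44763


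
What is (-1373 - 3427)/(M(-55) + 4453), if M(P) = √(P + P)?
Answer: -7124800/6609773 + 1600*I*√110/6609773 ≈ -1.0779 + 0.0025388*I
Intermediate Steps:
M(P) = √2*√P (M(P) = √(2*P) = √2*√P)
(-1373 - 3427)/(M(-55) + 4453) = (-1373 - 3427)/(√2*√(-55) + 4453) = -4800/(√2*(I*√55) + 4453) = -4800/(I*√110 + 4453) = -4800/(4453 + I*√110)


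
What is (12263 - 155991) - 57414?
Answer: -201142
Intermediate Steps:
(12263 - 155991) - 57414 = -143728 - 57414 = -201142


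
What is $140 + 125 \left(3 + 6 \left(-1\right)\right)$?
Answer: $-235$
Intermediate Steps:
$140 + 125 \left(3 + 6 \left(-1\right)\right) = 140 + 125 \left(3 - 6\right) = 140 + 125 \left(-3\right) = 140 - 375 = -235$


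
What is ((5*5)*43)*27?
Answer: 29025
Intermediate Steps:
((5*5)*43)*27 = (25*43)*27 = 1075*27 = 29025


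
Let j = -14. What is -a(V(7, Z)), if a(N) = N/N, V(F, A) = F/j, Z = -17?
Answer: -1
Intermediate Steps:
V(F, A) = -F/14 (V(F, A) = F/(-14) = F*(-1/14) = -F/14)
a(N) = 1
-a(V(7, Z)) = -1*1 = -1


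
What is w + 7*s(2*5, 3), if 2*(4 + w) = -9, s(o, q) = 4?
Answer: 39/2 ≈ 19.500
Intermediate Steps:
w = -17/2 (w = -4 + (1/2)*(-9) = -4 - 9/2 = -17/2 ≈ -8.5000)
w + 7*s(2*5, 3) = -17/2 + 7*4 = -17/2 + 28 = 39/2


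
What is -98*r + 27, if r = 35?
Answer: -3403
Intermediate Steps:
-98*r + 27 = -98*35 + 27 = -3430 + 27 = -3403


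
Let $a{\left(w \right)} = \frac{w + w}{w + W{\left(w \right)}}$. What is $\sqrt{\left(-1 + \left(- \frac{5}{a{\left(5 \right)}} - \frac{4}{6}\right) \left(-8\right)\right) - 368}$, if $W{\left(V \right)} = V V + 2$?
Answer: $\frac{i \sqrt{2121}}{3} \approx 15.351 i$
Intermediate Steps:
$W{\left(V \right)} = 2 + V^{2}$ ($W{\left(V \right)} = V^{2} + 2 = 2 + V^{2}$)
$a{\left(w \right)} = \frac{2 w}{2 + w + w^{2}}$ ($a{\left(w \right)} = \frac{w + w}{w + \left(2 + w^{2}\right)} = \frac{2 w}{2 + w + w^{2}}$)
$\sqrt{\left(-1 + \left(- \frac{5}{a{\left(5 \right)}} - \frac{4}{6}\right) \left(-8\right)\right) - 368} = \sqrt{\left(-1 + \left(- \frac{5}{2 \cdot 5 \frac{1}{2 + 5 + 5^{2}}} - \frac{4}{6}\right) \left(-8\right)\right) - 368} = \sqrt{\left(-1 + \left(- \frac{5}{2 \cdot 5 \frac{1}{2 + 5 + 25}} - \frac{2}{3}\right) \left(-8\right)\right) - 368} = \sqrt{\left(-1 + \left(- \frac{5}{2 \cdot 5 \cdot \frac{1}{32}} - \frac{2}{3}\right) \left(-8\right)\right) - 368} = \sqrt{\left(-1 + \left(- \frac{5}{\frac{5}{16}} - \frac{2}{3}\right) \left(-8\right)\right) - 368} = \sqrt{\left(-1 + \left(\left(-5\right) \frac{16}{5} - \frac{2}{3}\right) \left(-8\right)\right) - 368} = \sqrt{\left(-1 + \left(-16 - \frac{2}{3}\right) \left(-8\right)\right) - 368} = \sqrt{\left(-1 - - \frac{400}{3}\right) - 368} = \sqrt{\left(-1 + \frac{400}{3}\right) - 368} = \sqrt{\frac{397}{3} - 368} = \sqrt{- \frac{707}{3}} = \frac{i \sqrt{2121}}{3}$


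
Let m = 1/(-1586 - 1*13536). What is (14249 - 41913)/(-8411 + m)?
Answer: 418335008/127191143 ≈ 3.2890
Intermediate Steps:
m = -1/15122 (m = 1/(-1586 - 13536) = 1/(-15122) = -1/15122 ≈ -6.6129e-5)
(14249 - 41913)/(-8411 + m) = (14249 - 41913)/(-8411 - 1/15122) = -27664/(-127191143/15122) = -27664*(-15122/127191143) = 418335008/127191143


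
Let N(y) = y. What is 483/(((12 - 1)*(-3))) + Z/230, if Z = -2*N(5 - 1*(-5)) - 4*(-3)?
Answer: -18559/1265 ≈ -14.671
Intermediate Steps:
Z = -8 (Z = -2*(5 - 1*(-5)) - 4*(-3) = -2*(5 + 5) + 12 = -2*10 + 12 = -20 + 12 = -8)
483/(((12 - 1)*(-3))) + Z/230 = 483/(((12 - 1)*(-3))) - 8/230 = 483/((11*(-3))) - 8*1/230 = 483/(-33) - 4/115 = 483*(-1/33) - 4/115 = -161/11 - 4/115 = -18559/1265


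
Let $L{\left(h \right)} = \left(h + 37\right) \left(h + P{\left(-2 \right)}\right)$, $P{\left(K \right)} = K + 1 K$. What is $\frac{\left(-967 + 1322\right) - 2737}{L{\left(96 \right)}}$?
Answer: $- \frac{1191}{6118} \approx -0.19467$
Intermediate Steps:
$P{\left(K \right)} = 2 K$ ($P{\left(K \right)} = K + K = 2 K$)
$L{\left(h \right)} = \left(-4 + h\right) \left(37 + h\right)$ ($L{\left(h \right)} = \left(h + 37\right) \left(h + 2 \left(-2\right)\right) = \left(37 + h\right) \left(h - 4\right) = \left(37 + h\right) \left(-4 + h\right) = \left(-4 + h\right) \left(37 + h\right)$)
$\frac{\left(-967 + 1322\right) - 2737}{L{\left(96 \right)}} = \frac{\left(-967 + 1322\right) - 2737}{-148 + 96^{2} + 33 \cdot 96} = \frac{355 - 2737}{-148 + 9216 + 3168} = - \frac{2382}{12236} = \left(-2382\right) \frac{1}{12236} = - \frac{1191}{6118}$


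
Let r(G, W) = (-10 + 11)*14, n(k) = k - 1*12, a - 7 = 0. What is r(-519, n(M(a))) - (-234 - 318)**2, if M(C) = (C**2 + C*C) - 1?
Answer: -304690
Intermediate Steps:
a = 7 (a = 7 + 0 = 7)
M(C) = -1 + 2*C**2 (M(C) = (C**2 + C**2) - 1 = 2*C**2 - 1 = -1 + 2*C**2)
n(k) = -12 + k (n(k) = k - 12 = -12 + k)
r(G, W) = 14 (r(G, W) = 1*14 = 14)
r(-519, n(M(a))) - (-234 - 318)**2 = 14 - (-234 - 318)**2 = 14 - 1*(-552)**2 = 14 - 1*304704 = 14 - 304704 = -304690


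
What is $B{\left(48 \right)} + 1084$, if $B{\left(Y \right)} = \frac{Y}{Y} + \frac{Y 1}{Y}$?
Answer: $1086$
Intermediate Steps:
$B{\left(Y \right)} = 2$ ($B{\left(Y \right)} = 1 + \frac{Y}{Y} = 1 + 1 = 2$)
$B{\left(48 \right)} + 1084 = 2 + 1084 = 1086$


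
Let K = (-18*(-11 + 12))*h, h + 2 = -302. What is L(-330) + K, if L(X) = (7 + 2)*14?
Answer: 5598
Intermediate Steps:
L(X) = 126 (L(X) = 9*14 = 126)
h = -304 (h = -2 - 302 = -304)
K = 5472 (K = -18*(-11 + 12)*(-304) = -18*1*(-304) = -18*(-304) = 5472)
L(-330) + K = 126 + 5472 = 5598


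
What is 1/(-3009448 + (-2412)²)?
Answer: 1/2808296 ≈ 3.5609e-7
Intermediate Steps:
1/(-3009448 + (-2412)²) = 1/(-3009448 + 5817744) = 1/2808296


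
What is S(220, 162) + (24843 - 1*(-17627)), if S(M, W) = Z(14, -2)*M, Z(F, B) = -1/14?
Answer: 297180/7 ≈ 42454.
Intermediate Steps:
Z(F, B) = -1/14 (Z(F, B) = -1*1/14 = -1/14)
S(M, W) = -M/14
S(220, 162) + (24843 - 1*(-17627)) = -1/14*220 + (24843 - 1*(-17627)) = -110/7 + (24843 + 17627) = -110/7 + 42470 = 297180/7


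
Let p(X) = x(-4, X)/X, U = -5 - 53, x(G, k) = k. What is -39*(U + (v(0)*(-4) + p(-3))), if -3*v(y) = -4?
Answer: 2431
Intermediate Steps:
v(y) = 4/3 (v(y) = -⅓*(-4) = 4/3)
U = -58
p(X) = 1 (p(X) = X/X = 1)
-39*(U + (v(0)*(-4) + p(-3))) = -39*(-58 + ((4/3)*(-4) + 1)) = -39*(-58 + (-16/3 + 1)) = -39*(-58 - 13/3) = -39*(-187/3) = 2431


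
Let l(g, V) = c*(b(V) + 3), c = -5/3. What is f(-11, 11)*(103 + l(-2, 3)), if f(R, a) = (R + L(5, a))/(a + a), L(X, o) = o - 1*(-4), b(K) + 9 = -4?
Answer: 718/33 ≈ 21.758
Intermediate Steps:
c = -5/3 (c = -5*⅓ = -5/3 ≈ -1.6667)
b(K) = -13 (b(K) = -9 - 4 = -13)
L(X, o) = 4 + o (L(X, o) = o + 4 = 4 + o)
l(g, V) = 50/3 (l(g, V) = -5*(-13 + 3)/3 = -5/3*(-10) = 50/3)
f(R, a) = (4 + R + a)/(2*a) (f(R, a) = (R + (4 + a))/(a + a) = (4 + R + a)/((2*a)) = (4 + R + a)*(1/(2*a)) = (4 + R + a)/(2*a))
f(-11, 11)*(103 + l(-2, 3)) = ((½)*(4 - 11 + 11)/11)*(103 + 50/3) = ((½)*(1/11)*4)*(359/3) = (2/11)*(359/3) = 718/33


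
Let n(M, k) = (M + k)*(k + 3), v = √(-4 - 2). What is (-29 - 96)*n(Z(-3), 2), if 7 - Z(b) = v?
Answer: -5625 + 625*I*√6 ≈ -5625.0 + 1530.9*I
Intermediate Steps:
v = I*√6 (v = √(-6) = I*√6 ≈ 2.4495*I)
Z(b) = 7 - I*√6
n(M, k) = (3 + k)*(M + k) (n(M, k) = (M + k)*(3 + k) = (3 + k)*(M + k))
(-29 - 96)*n(Z(-3), 2) = (-29 - 96)*(2² + 3*(7 - I*√6) + 3*2 + (7 - I*√6)*2) = -125*(4 + (21 - 3*I*√6) + 6 + (14 - 2*I*√6)) = -125*(45 - 5*I*√6) = -5625 + 625*I*√6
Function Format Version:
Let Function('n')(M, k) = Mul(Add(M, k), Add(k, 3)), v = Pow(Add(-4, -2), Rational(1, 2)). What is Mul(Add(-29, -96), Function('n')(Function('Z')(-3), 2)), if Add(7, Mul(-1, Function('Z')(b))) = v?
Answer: Add(-5625, Mul(625, I, Pow(6, Rational(1, 2)))) ≈ Add(-5625.0, Mul(1530.9, I))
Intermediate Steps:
v = Mul(I, Pow(6, Rational(1, 2))) (v = Pow(-6, Rational(1, 2)) = Mul(I, Pow(6, Rational(1, 2))) ≈ Mul(2.4495, I))
Function('Z')(b) = Add(7, Mul(-1, I, Pow(6, Rational(1, 2)))) (Function('Z')(b) = Add(7, Mul(-1, Mul(I, Pow(6, Rational(1, 2))))) = Add(7, Mul(-1, I, Pow(6, Rational(1, 2)))))
Function('n')(M, k) = Mul(Add(3, k), Add(M, k)) (Function('n')(M, k) = Mul(Add(M, k), Add(3, k)) = Mul(Add(3, k), Add(M, k)))
Mul(Add(-29, -96), Function('n')(Function('Z')(-3), 2)) = Mul(Add(-29, -96), Add(Pow(2, 2), Mul(3, Add(7, Mul(-1, I, Pow(6, Rational(1, 2))))), Mul(3, 2), Mul(Add(7, Mul(-1, I, Pow(6, Rational(1, 2)))), 2))) = Mul(-125, Add(4, Add(21, Mul(-3, I, Pow(6, Rational(1, 2)))), 6, Add(14, Mul(-2, I, Pow(6, Rational(1, 2)))))) = Mul(-125, Add(45, Mul(-5, I, Pow(6, Rational(1, 2))))) = Add(-5625, Mul(625, I, Pow(6, Rational(1, 2))))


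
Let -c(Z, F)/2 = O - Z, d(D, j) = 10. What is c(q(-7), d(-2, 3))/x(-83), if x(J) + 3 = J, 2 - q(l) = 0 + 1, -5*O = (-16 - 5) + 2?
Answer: 14/215 ≈ 0.065116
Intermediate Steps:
O = 19/5 (O = -((-16 - 5) + 2)/5 = -(-21 + 2)/5 = -1/5*(-19) = 19/5 ≈ 3.8000)
q(l) = 1 (q(l) = 2 - (0 + 1) = 2 - 1*1 = 2 - 1 = 1)
c(Z, F) = -38/5 + 2*Z (c(Z, F) = -2*(19/5 - Z) = -38/5 + 2*Z)
x(J) = -3 + J
c(q(-7), d(-2, 3))/x(-83) = (-38/5 + 2*1)/(-3 - 83) = (-38/5 + 2)/(-86) = -28/5*(-1/86) = 14/215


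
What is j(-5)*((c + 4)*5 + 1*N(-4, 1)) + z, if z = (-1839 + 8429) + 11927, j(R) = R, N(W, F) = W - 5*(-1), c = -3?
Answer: 18487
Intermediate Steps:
N(W, F) = 5 + W (N(W, F) = W + 5 = 5 + W)
z = 18517 (z = 6590 + 11927 = 18517)
j(-5)*((c + 4)*5 + 1*N(-4, 1)) + z = -5*((-3 + 4)*5 + 1*(5 - 4)) + 18517 = -5*(1*5 + 1*1) + 18517 = -5*(5 + 1) + 18517 = -5*6 + 18517 = -30 + 18517 = 18487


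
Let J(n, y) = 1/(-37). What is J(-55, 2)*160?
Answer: -160/37 ≈ -4.3243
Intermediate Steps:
J(n, y) = -1/37
J(-55, 2)*160 = -1/37*160 = -160/37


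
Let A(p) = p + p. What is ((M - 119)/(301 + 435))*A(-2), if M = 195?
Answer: -19/46 ≈ -0.41304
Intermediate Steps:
A(p) = 2*p
((M - 119)/(301 + 435))*A(-2) = ((195 - 119)/(301 + 435))*(2*(-2)) = (76/736)*(-4) = (76*(1/736))*(-4) = (19/184)*(-4) = -19/46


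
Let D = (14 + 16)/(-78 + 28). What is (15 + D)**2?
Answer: 5184/25 ≈ 207.36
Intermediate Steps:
D = -3/5 (D = 30/(-50) = 30*(-1/50) = -3/5 ≈ -0.60000)
(15 + D)**2 = (15 - 3/5)**2 = (72/5)**2 = 5184/25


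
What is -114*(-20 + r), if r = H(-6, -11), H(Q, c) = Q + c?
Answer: 4218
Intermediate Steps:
r = -17 (r = -6 - 11 = -17)
-114*(-20 + r) = -114*(-20 - 17) = -114*(-37) = 4218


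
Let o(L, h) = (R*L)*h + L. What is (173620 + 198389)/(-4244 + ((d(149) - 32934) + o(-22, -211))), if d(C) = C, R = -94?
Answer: -372009/473399 ≈ -0.78583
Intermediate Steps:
o(L, h) = L - 94*L*h (o(L, h) = (-94*L)*h + L = -94*L*h + L = L - 94*L*h)
(173620 + 198389)/(-4244 + ((d(149) - 32934) + o(-22, -211))) = (173620 + 198389)/(-4244 + ((149 - 32934) - 22*(1 - 94*(-211)))) = 372009/(-4244 + (-32785 - 22*(1 + 19834))) = 372009/(-4244 + (-32785 - 22*19835)) = 372009/(-4244 + (-32785 - 436370)) = 372009/(-4244 - 469155) = 372009/(-473399) = 372009*(-1/473399) = -372009/473399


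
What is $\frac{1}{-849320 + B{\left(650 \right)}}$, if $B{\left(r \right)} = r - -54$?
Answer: $- \frac{1}{848616} \approx -1.1784 \cdot 10^{-6}$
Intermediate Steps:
$B{\left(r \right)} = 54 + r$ ($B{\left(r \right)} = r + 54 = 54 + r$)
$\frac{1}{-849320 + B{\left(650 \right)}} = \frac{1}{-849320 + \left(54 + 650\right)} = \frac{1}{-849320 + 704} = \frac{1}{-848616} = - \frac{1}{848616}$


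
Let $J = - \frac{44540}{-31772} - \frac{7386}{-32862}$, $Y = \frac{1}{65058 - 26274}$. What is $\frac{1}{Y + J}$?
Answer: $\frac{1687251805824}{2744563322563} \approx 0.61476$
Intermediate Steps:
$Y = \frac{1}{38784} \approx 2.5784 \cdot 10^{-5}$
$J = \frac{70764228}{43503811}$ ($J = \left(-44540\right) \left(- \frac{1}{31772}\right) - - \frac{1231}{5477} = \frac{11135}{7943} + \frac{1231}{5477} = \frac{70764228}{43503811} \approx 1.6266$)
$\frac{1}{Y + J} = \frac{1}{\frac{1}{38784} + \frac{70764228}{43503811}} = \frac{1}{\frac{2744563322563}{1687251805824}} = \frac{1687251805824}{2744563322563}$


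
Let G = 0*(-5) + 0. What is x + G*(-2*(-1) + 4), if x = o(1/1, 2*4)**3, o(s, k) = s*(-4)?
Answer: -64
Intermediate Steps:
o(s, k) = -4*s
G = 0 (G = 0 + 0 = 0)
x = -64 (x = (-4/1)**3 = (-4*1)**3 = (-4)**3 = -64)
x + G*(-2*(-1) + 4) = -64 + 0*(-2*(-1) + 4) = -64 + 0*(2 + 4) = -64 + 0*6 = -64 + 0 = -64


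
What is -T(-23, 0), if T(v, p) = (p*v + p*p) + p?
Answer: 0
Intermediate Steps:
T(v, p) = p + p² + p*v (T(v, p) = (p*v + p²) + p = (p² + p*v) + p = p + p² + p*v)
-T(-23, 0) = -0*(1 + 0 - 23) = -0*(-22) = -1*0 = 0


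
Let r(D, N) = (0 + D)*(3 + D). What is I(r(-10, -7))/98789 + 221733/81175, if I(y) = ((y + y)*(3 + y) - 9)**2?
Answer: 8485577273512/8019197075 ≈ 1058.2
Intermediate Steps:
r(D, N) = D*(3 + D)
I(y) = (-9 + 2*y*(3 + y))**2 (I(y) = ((2*y)*(3 + y) - 9)**2 = (2*y*(3 + y) - 9)**2 = (-9 + 2*y*(3 + y))**2)
I(r(-10, -7))/98789 + 221733/81175 = (-9 + 2*(-10*(3 - 10))**2 + 6*(-10*(3 - 10)))**2/98789 + 221733/81175 = (-9 + 2*(-10*(-7))**2 + 6*(-10*(-7)))**2*(1/98789) + 221733*(1/81175) = (-9 + 2*70**2 + 6*70)**2*(1/98789) + 221733/81175 = (-9 + 2*4900 + 420)**2*(1/98789) + 221733/81175 = (-9 + 9800 + 420)**2*(1/98789) + 221733/81175 = 10211**2*(1/98789) + 221733/81175 = 104264521*(1/98789) + 221733/81175 = 104264521/98789 + 221733/81175 = 8485577273512/8019197075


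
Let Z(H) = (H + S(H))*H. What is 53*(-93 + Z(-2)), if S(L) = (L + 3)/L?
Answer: -4664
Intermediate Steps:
S(L) = (3 + L)/L
Z(H) = H*(H + (3 + H)/H) (Z(H) = (H + (3 + H)/H)*H = H*(H + (3 + H)/H))
53*(-93 + Z(-2)) = 53*(-93 + (3 - 2 + (-2)²)) = 53*(-93 + (3 - 2 + 4)) = 53*(-93 + 5) = 53*(-88) = -4664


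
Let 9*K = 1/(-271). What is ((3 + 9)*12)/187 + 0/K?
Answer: 144/187 ≈ 0.77005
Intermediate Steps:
K = -1/2439 (K = (⅑)/(-271) = (⅑)*(-1/271) = -1/2439 ≈ -0.00041000)
((3 + 9)*12)/187 + 0/K = ((3 + 9)*12)/187 + 0/(-1/2439) = (12*12)*(1/187) + 0*(-2439) = 144*(1/187) + 0 = 144/187 + 0 = 144/187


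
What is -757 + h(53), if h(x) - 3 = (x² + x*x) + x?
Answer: 4917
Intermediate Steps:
h(x) = 3 + x + 2*x² (h(x) = 3 + ((x² + x*x) + x) = 3 + ((x² + x²) + x) = 3 + (2*x² + x) = 3 + (x + 2*x²) = 3 + x + 2*x²)
-757 + h(53) = -757 + (3 + 53 + 2*53²) = -757 + (3 + 53 + 2*2809) = -757 + (3 + 53 + 5618) = -757 + 5674 = 4917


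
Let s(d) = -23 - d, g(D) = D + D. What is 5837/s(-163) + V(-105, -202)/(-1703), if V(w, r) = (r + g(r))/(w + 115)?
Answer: 1989779/47684 ≈ 41.728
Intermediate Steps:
g(D) = 2*D
V(w, r) = 3*r/(115 + w) (V(w, r) = (r + 2*r)/(w + 115) = (3*r)/(115 + w) = 3*r/(115 + w))
5837/s(-163) + V(-105, -202)/(-1703) = 5837/(-23 - 1*(-163)) + (3*(-202)/(115 - 105))/(-1703) = 5837/(-23 + 163) + (3*(-202)/10)*(-1/1703) = 5837/140 + (3*(-202)*(1/10))*(-1/1703) = 5837*(1/140) - 303/5*(-1/1703) = 5837/140 + 303/8515 = 1989779/47684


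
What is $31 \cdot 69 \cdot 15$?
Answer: $32085$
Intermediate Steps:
$31 \cdot 69 \cdot 15 = 2139 \cdot 15 = 32085$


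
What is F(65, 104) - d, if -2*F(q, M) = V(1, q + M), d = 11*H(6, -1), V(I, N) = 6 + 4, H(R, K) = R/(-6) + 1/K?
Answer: 17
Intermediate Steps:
H(R, K) = 1/K - R/6 (H(R, K) = R*(-⅙) + 1/K = -R/6 + 1/K = 1/K - R/6)
V(I, N) = 10
d = -22 (d = 11*(1/(-1) - ⅙*6) = 11*(-1 - 1) = 11*(-2) = -22)
F(q, M) = -5 (F(q, M) = -½*10 = -5)
F(65, 104) - d = -5 - 1*(-22) = -5 + 22 = 17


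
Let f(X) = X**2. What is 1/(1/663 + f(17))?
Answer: 663/191608 ≈ 0.0034602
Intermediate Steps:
1/(1/663 + f(17)) = 1/(1/663 + 17**2) = 1/(1/663 + 289) = 1/(191608/663) = 663/191608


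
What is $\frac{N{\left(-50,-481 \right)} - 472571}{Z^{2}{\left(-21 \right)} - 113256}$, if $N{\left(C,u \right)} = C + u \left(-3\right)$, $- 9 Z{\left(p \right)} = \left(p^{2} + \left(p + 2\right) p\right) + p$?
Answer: $\frac{471178}{104975} \approx 4.4885$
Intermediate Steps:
$Z{\left(p \right)} = - \frac{p}{9} - \frac{p^{2}}{9} - \frac{p \left(2 + p\right)}{9}$ ($Z{\left(p \right)} = - \frac{\left(p^{2} + \left(p + 2\right) p\right) + p}{9} = - \frac{\left(p^{2} + \left(2 + p\right) p\right) + p}{9} = - \frac{\left(p^{2} + p \left(2 + p\right)\right) + p}{9} = - \frac{p + p^{2} + p \left(2 + p\right)}{9} = - \frac{p}{9} - \frac{p^{2}}{9} - \frac{p \left(2 + p\right)}{9}$)
$N{\left(C,u \right)} = C - 3 u$
$\frac{N{\left(-50,-481 \right)} - 472571}{Z^{2}{\left(-21 \right)} - 113256} = \frac{\left(-50 - -1443\right) - 472571}{\left(\left(- \frac{1}{9}\right) \left(-21\right) \left(3 + 2 \left(-21\right)\right)\right)^{2} - 113256} = \frac{\left(-50 + 1443\right) - 472571}{\left(\left(- \frac{1}{9}\right) \left(-21\right) \left(3 - 42\right)\right)^{2} - 113256} = \frac{1393 - 472571}{\left(\left(- \frac{1}{9}\right) \left(-21\right) \left(-39\right)\right)^{2} - 113256} = - \frac{471178}{\left(-91\right)^{2} - 113256} = - \frac{471178}{8281 - 113256} = - \frac{471178}{-104975} = \left(-471178\right) \left(- \frac{1}{104975}\right) = \frac{471178}{104975}$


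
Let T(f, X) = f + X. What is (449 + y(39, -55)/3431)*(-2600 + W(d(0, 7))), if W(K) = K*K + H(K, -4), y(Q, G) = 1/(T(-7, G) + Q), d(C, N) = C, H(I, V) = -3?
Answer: -92229329408/78913 ≈ -1.1687e+6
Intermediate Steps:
T(f, X) = X + f
y(Q, G) = 1/(-7 + G + Q) (y(Q, G) = 1/((G - 7) + Q) = 1/((-7 + G) + Q) = 1/(-7 + G + Q))
W(K) = -3 + K² (W(K) = K*K - 3 = K² - 3 = -3 + K²)
(449 + y(39, -55)/3431)*(-2600 + W(d(0, 7))) = (449 + 1/(-7 - 55 + 39*3431))*(-2600 + (-3 + 0²)) = (449 + (1/3431)/(-23))*(-2600 + (-3 + 0)) = (449 - 1/23*1/3431)*(-2600 - 3) = (449 - 1/78913)*(-2603) = (35431936/78913)*(-2603) = -92229329408/78913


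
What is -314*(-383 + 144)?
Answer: 75046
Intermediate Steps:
-314*(-383 + 144) = -314*(-239) = 75046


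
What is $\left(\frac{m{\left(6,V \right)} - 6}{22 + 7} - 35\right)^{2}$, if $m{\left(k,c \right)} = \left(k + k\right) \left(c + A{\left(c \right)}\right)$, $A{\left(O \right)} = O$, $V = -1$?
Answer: $\frac{1092025}{841} \approx 1298.5$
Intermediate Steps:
$m{\left(k,c \right)} = 4 c k$ ($m{\left(k,c \right)} = \left(k + k\right) \left(c + c\right) = 2 k 2 c = 4 c k$)
$\left(\frac{m{\left(6,V \right)} - 6}{22 + 7} - 35\right)^{2} = \left(\frac{4 \left(-1\right) 6 - 6}{22 + 7} - 35\right)^{2} = \left(\frac{-24 - 6}{29} - 35\right)^{2} = \left(\left(-30\right) \frac{1}{29} - 35\right)^{2} = \left(- \frac{30}{29} - 35\right)^{2} = \left(- \frac{1045}{29}\right)^{2} = \frac{1092025}{841}$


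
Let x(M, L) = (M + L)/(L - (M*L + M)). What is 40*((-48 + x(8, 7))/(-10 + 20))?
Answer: -3668/19 ≈ -193.05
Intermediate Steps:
x(M, L) = (L + M)/(L - M - L*M) (x(M, L) = (L + M)/(L - (L*M + M)) = (L + M)/(L - (M + L*M)) = (L + M)/(L + (-M - L*M)) = (L + M)/(L - M - L*M))
40*((-48 + x(8, 7))/(-10 + 20)) = 40*((-48 + (-1*7 - 1*8)/(8 - 1*7 + 7*8))/(-10 + 20)) = 40*((-48 + (-7 - 8)/(8 - 7 + 56))/10) = 40*((-48 - 15/57)*(1/10)) = 40*((-48 + (1/57)*(-15))*(1/10)) = 40*((-48 - 5/19)*(1/10)) = 40*(-917/19*1/10) = 40*(-917/190) = -3668/19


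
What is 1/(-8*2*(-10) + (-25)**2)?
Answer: 1/785 ≈ 0.0012739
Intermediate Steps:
1/(-8*2*(-10) + (-25)**2) = 1/(-16*(-10) + 625) = 1/(160 + 625) = 1/785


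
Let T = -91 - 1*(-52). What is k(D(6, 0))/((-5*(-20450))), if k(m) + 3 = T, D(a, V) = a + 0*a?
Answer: -21/51125 ≈ -0.00041076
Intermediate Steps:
D(a, V) = a (D(a, V) = a + 0 = a)
T = -39 (T = -91 + 52 = -39)
k(m) = -42 (k(m) = -3 - 39 = -42)
k(D(6, 0))/((-5*(-20450))) = -42/((-5*(-20450))) = -42/102250 = -42*1/102250 = -21/51125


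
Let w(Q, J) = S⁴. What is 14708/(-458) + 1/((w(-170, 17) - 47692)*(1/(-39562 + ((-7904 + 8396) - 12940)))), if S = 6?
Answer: -23520421/758906 ≈ -30.993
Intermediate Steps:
w(Q, J) = 1296 (w(Q, J) = 6⁴ = 1296)
14708/(-458) + 1/((w(-170, 17) - 47692)*(1/(-39562 + ((-7904 + 8396) - 12940)))) = 14708/(-458) + 1/((1296 - 47692)*(1/(-39562 + ((-7904 + 8396) - 12940)))) = 14708*(-1/458) + 1/((-46396)*(1/(-39562 + (492 - 12940)))) = -7354/229 - 1/(46396*(1/(-39562 - 12448))) = -7354/229 - 1/(46396*(1/(-52010))) = -7354/229 - 1/(46396*(-1/52010)) = -7354/229 - 1/46396*(-52010) = -7354/229 + 3715/3314 = -23520421/758906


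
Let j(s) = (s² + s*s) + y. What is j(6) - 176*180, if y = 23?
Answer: -31585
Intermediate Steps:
j(s) = 23 + 2*s² (j(s) = (s² + s*s) + 23 = (s² + s²) + 23 = 2*s² + 23 = 23 + 2*s²)
j(6) - 176*180 = (23 + 2*6²) - 176*180 = (23 + 2*36) - 31680 = (23 + 72) - 31680 = 95 - 31680 = -31585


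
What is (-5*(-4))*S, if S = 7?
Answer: 140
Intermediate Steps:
(-5*(-4))*S = -5*(-4)*7 = -1*(-20)*7 = 20*7 = 140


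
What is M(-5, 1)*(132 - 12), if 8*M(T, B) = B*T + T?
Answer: -150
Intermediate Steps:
M(T, B) = T/8 + B*T/8 (M(T, B) = (B*T + T)/8 = (T + B*T)/8 = T/8 + B*T/8)
M(-5, 1)*(132 - 12) = ((1/8)*(-5)*(1 + 1))*(132 - 12) = ((1/8)*(-5)*2)*120 = -5/4*120 = -150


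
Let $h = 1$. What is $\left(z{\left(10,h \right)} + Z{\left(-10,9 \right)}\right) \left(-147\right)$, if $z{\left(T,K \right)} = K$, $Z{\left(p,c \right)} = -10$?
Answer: $1323$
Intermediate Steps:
$\left(z{\left(10,h \right)} + Z{\left(-10,9 \right)}\right) \left(-147\right) = \left(1 - 10\right) \left(-147\right) = \left(-9\right) \left(-147\right) = 1323$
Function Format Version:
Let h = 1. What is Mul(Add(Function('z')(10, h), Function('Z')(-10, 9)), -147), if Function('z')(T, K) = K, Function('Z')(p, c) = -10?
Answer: 1323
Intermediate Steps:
Mul(Add(Function('z')(10, h), Function('Z')(-10, 9)), -147) = Mul(Add(1, -10), -147) = Mul(-9, -147) = 1323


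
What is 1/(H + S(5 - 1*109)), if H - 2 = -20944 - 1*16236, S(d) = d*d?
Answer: -1/26362 ≈ -3.7933e-5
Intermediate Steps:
S(d) = d**2
H = -37178 (H = 2 + (-20944 - 1*16236) = 2 + (-20944 - 16236) = 2 - 37180 = -37178)
1/(H + S(5 - 1*109)) = 1/(-37178 + (5 - 1*109)**2) = 1/(-37178 + (5 - 109)**2) = 1/(-37178 + (-104)**2) = 1/(-37178 + 10816) = 1/(-26362) = -1/26362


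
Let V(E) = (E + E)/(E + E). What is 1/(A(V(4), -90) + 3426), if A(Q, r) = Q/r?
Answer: 90/308339 ≈ 0.00029189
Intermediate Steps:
V(E) = 1 (V(E) = (2*E)/((2*E)) = (2*E)*(1/(2*E)) = 1)
1/(A(V(4), -90) + 3426) = 1/(1/(-90) + 3426) = 1/(1*(-1/90) + 3426) = 1/(-1/90 + 3426) = 1/(308339/90) = 90/308339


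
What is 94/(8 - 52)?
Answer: -47/22 ≈ -2.1364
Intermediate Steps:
94/(8 - 52) = 94/(-44) = 94*(-1/44) = -47/22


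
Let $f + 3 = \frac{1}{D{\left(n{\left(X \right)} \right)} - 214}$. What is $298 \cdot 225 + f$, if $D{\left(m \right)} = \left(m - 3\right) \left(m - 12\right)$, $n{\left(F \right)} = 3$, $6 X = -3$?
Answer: $\frac{14348057}{214} \approx 67047.0$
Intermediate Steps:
$X = - \frac{1}{2}$ ($X = \frac{1}{6} \left(-3\right) = - \frac{1}{2} \approx -0.5$)
$D{\left(m \right)} = \left(-12 + m\right) \left(-3 + m\right)$ ($D{\left(m \right)} = \left(-3 + m\right) \left(-12 + m\right) = \left(-12 + m\right) \left(-3 + m\right)$)
$f = - \frac{643}{214}$ ($f = -3 + \frac{1}{\left(36 + 3^{2} - 45\right) - 214} = -3 + \frac{1}{\left(36 + 9 - 45\right) - 214} = -3 + \frac{1}{0 - 214} = -3 + \frac{1}{-214} = -3 - \frac{1}{214} = - \frac{643}{214} \approx -3.0047$)
$298 \cdot 225 + f = 298 \cdot 225 - \frac{643}{214} = 67050 - \frac{643}{214} = \frac{14348057}{214}$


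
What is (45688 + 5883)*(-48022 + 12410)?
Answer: -1836546452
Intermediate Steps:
(45688 + 5883)*(-48022 + 12410) = 51571*(-35612) = -1836546452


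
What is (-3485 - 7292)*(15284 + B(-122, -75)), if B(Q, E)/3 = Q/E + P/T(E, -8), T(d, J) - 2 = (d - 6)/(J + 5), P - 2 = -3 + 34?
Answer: -119483661401/725 ≈ -1.6481e+8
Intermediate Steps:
P = 33 (P = 2 + (-3 + 34) = 2 + 31 = 33)
T(d, J) = 2 + (-6 + d)/(5 + J) (T(d, J) = 2 + (d - 6)/(J + 5) = 2 + (-6 + d)/(5 + J))
B(Q, E) = 99/(4 - E/3) + 3*Q/E (B(Q, E) = 3*(Q/E + 33/(((4 + E + 2*(-8))/(5 - 8)))) = 3*(Q/E + 33/(((4 + E - 16)/(-3)))) = 3*(Q/E + 33/((-(-12 + E)/3))) = 3*(Q/E + 33/(4 - E/3)) = 3*(33/(4 - E/3) + Q/E) = 99/(4 - E/3) + 3*Q/E)
(-3485 - 7292)*(15284 + B(-122, -75)) = (-3485 - 7292)*(15284 + 3*(-99*(-75) - 122*(-12 - 75))/(-75*(-12 - 75))) = -10777*(15284 + 3*(-1/75)*(7425 - 122*(-87))/(-87)) = -10777*(15284 + 3*(-1/75)*(-1/87)*(7425 + 10614)) = -10777*(15284 + 3*(-1/75)*(-1/87)*18039) = -10777*(15284 + 6013/725) = -10777*11086913/725 = -119483661401/725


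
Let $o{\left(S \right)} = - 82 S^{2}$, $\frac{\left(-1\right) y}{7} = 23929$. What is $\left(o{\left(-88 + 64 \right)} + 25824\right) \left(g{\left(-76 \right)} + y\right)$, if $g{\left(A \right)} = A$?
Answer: $3587531232$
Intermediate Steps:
$y = -167503$ ($y = \left(-7\right) 23929 = -167503$)
$\left(o{\left(-88 + 64 \right)} + 25824\right) \left(g{\left(-76 \right)} + y\right) = \left(- 82 \left(-88 + 64\right)^{2} + 25824\right) \left(-76 - 167503\right) = \left(- 82 \left(-24\right)^{2} + 25824\right) \left(-167579\right) = \left(\left(-82\right) 576 + 25824\right) \left(-167579\right) = \left(-47232 + 25824\right) \left(-167579\right) = \left(-21408\right) \left(-167579\right) = 3587531232$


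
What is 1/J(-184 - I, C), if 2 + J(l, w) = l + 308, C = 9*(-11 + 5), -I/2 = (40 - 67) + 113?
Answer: 1/294 ≈ 0.0034014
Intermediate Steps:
I = -172 (I = -2*((40 - 67) + 113) = -2*(-27 + 113) = -2*86 = -172)
C = -54 (C = 9*(-6) = -54)
J(l, w) = 306 + l (J(l, w) = -2 + (l + 308) = -2 + (308 + l) = 306 + l)
1/J(-184 - I, C) = 1/(306 + (-184 - 1*(-172))) = 1/(306 + (-184 + 172)) = 1/(306 - 12) = 1/294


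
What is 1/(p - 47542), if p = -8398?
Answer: -1/55940 ≈ -1.7876e-5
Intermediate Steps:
1/(p - 47542) = 1/(-8398 - 47542) = 1/(-55940) = -1/55940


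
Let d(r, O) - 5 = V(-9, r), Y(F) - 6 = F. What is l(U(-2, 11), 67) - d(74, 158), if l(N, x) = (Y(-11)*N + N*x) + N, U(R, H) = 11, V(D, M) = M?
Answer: 614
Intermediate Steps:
Y(F) = 6 + F
d(r, O) = 5 + r
l(N, x) = -4*N + N*x (l(N, x) = ((6 - 11)*N + N*x) + N = (-5*N + N*x) + N = -4*N + N*x)
l(U(-2, 11), 67) - d(74, 158) = 11*(-4 + 67) - (5 + 74) = 11*63 - 1*79 = 693 - 79 = 614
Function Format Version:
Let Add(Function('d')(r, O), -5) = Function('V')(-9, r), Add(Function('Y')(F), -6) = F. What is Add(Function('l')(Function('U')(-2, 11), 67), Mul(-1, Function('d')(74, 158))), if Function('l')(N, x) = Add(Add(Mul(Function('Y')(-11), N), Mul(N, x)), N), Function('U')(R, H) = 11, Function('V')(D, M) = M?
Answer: 614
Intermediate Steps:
Function('Y')(F) = Add(6, F)
Function('d')(r, O) = Add(5, r)
Function('l')(N, x) = Add(Mul(-4, N), Mul(N, x)) (Function('l')(N, x) = Add(Add(Mul(Add(6, -11), N), Mul(N, x)), N) = Add(Add(Mul(-5, N), Mul(N, x)), N) = Add(Mul(-4, N), Mul(N, x)))
Add(Function('l')(Function('U')(-2, 11), 67), Mul(-1, Function('d')(74, 158))) = Add(Mul(11, Add(-4, 67)), Mul(-1, Add(5, 74))) = Add(Mul(11, 63), Mul(-1, 79)) = Add(693, -79) = 614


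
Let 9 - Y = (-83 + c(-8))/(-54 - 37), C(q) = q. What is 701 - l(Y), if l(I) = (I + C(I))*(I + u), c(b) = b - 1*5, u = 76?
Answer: -5241013/8281 ≈ -632.90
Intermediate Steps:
c(b) = -5 + b (c(b) = b - 5 = -5 + b)
Y = 723/91 (Y = 9 - (-83 + (-5 - 8))/(-54 - 37) = 9 - (-83 - 13)/(-91) = 9 - (-96)*(-1)/91 = 9 - 1*96/91 = 9 - 96/91 = 723/91 ≈ 7.9451)
l(I) = 2*I*(76 + I) (l(I) = (I + I)*(I + 76) = (2*I)*(76 + I) = 2*I*(76 + I))
701 - l(Y) = 701 - 2*723*(76 + 723/91)/91 = 701 - 2*723*7639/(91*91) = 701 - 1*11045994/8281 = 701 - 11045994/8281 = -5241013/8281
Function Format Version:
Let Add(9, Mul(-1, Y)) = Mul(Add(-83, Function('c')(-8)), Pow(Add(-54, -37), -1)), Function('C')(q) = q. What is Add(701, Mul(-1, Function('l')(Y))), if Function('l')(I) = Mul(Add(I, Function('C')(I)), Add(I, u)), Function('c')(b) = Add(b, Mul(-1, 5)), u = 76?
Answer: Rational(-5241013, 8281) ≈ -632.90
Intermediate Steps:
Function('c')(b) = Add(-5, b) (Function('c')(b) = Add(b, -5) = Add(-5, b))
Y = Rational(723, 91) (Y = Add(9, Mul(-1, Mul(Add(-83, Add(-5, -8)), Pow(Add(-54, -37), -1)))) = Add(9, Mul(-1, Mul(Add(-83, -13), Pow(-91, -1)))) = Add(9, Mul(-1, Mul(-96, Rational(-1, 91)))) = Add(9, Mul(-1, Rational(96, 91))) = Add(9, Rational(-96, 91)) = Rational(723, 91) ≈ 7.9451)
Function('l')(I) = Mul(2, I, Add(76, I)) (Function('l')(I) = Mul(Add(I, I), Add(I, 76)) = Mul(Mul(2, I), Add(76, I)) = Mul(2, I, Add(76, I)))
Add(701, Mul(-1, Function('l')(Y))) = Add(701, Mul(-1, Mul(2, Rational(723, 91), Add(76, Rational(723, 91))))) = Add(701, Mul(-1, Mul(2, Rational(723, 91), Rational(7639, 91)))) = Add(701, Mul(-1, Rational(11045994, 8281))) = Add(701, Rational(-11045994, 8281)) = Rational(-5241013, 8281)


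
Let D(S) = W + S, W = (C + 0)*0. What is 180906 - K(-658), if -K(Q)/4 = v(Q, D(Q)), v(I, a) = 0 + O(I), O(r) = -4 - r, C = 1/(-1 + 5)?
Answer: 183522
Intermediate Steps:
C = ¼ (C = 1/4 = ¼ ≈ 0.25000)
W = 0 (W = (¼ + 0)*0 = (¼)*0 = 0)
D(S) = S (D(S) = 0 + S = S)
v(I, a) = -4 - I (v(I, a) = 0 + (-4 - I) = -4 - I)
K(Q) = 16 + 4*Q (K(Q) = -4*(-4 - Q) = 16 + 4*Q)
180906 - K(-658) = 180906 - (16 + 4*(-658)) = 180906 - (16 - 2632) = 180906 - 1*(-2616) = 180906 + 2616 = 183522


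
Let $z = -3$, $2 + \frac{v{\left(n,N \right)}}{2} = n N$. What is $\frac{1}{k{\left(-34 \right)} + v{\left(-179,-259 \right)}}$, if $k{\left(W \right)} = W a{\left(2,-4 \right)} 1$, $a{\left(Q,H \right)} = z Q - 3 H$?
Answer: $\frac{1}{92514} \approx 1.0809 \cdot 10^{-5}$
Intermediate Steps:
$v{\left(n,N \right)} = -4 + 2 N n$ ($v{\left(n,N \right)} = -4 + 2 n N = -4 + 2 N n$)
$a{\left(Q,H \right)} = - 3 H - 3 Q$ ($a{\left(Q,H \right)} = - 3 Q - 3 H = - 3 H - 3 Q$)
$k{\left(W \right)} = 6 W$ ($k{\left(W \right)} = W \left(\left(-3\right) \left(-4\right) - 6\right) 1 = W \left(12 - 6\right) 1 = W 6 \cdot 1 = 6 W 1 = 6 W$)
$\frac{1}{k{\left(-34 \right)} + v{\left(-179,-259 \right)}} = \frac{1}{6 \left(-34\right) - \left(4 + 518 \left(-179\right)\right)} = \frac{1}{-204 + \left(-4 + 92722\right)} = \frac{1}{-204 + 92718} = \frac{1}{92514}$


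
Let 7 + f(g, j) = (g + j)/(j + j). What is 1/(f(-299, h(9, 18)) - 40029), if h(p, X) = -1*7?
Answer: -7/280099 ≈ -2.4991e-5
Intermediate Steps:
h(p, X) = -7
f(g, j) = -7 + (g + j)/(2*j) (f(g, j) = -7 + (g + j)/(j + j) = -7 + (g + j)/((2*j)) = -7 + (g + j)*(1/(2*j)) = -7 + (g + j)/(2*j))
1/(f(-299, h(9, 18)) - 40029) = 1/((½)*(-299 - 13*(-7))/(-7) - 40029) = 1/((½)*(-⅐)*(-299 + 91) - 40029) = 1/((½)*(-⅐)*(-208) - 40029) = 1/(104/7 - 40029) = 1/(-280099/7) = -7/280099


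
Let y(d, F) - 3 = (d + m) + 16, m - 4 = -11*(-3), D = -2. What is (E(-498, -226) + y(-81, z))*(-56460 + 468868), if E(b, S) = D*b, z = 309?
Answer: 400448168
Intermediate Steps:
m = 37 (m = 4 - 11*(-3) = 4 + 33 = 37)
E(b, S) = -2*b
y(d, F) = 56 + d (y(d, F) = 3 + ((d + 37) + 16) = 3 + ((37 + d) + 16) = 3 + (53 + d) = 56 + d)
(E(-498, -226) + y(-81, z))*(-56460 + 468868) = (-2*(-498) + (56 - 81))*(-56460 + 468868) = (996 - 25)*412408 = 971*412408 = 400448168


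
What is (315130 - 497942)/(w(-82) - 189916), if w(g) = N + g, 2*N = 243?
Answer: 365624/379753 ≈ 0.96279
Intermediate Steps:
N = 243/2 (N = (1/2)*243 = 243/2 ≈ 121.50)
w(g) = 243/2 + g
(315130 - 497942)/(w(-82) - 189916) = (315130 - 497942)/((243/2 - 82) - 189916) = -182812/(79/2 - 189916) = -182812/(-379753/2) = -182812*(-2/379753) = 365624/379753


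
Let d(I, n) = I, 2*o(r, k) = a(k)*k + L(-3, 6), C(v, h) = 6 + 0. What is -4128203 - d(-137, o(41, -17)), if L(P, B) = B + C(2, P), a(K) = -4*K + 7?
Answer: -4128066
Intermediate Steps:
a(K) = 7 - 4*K
C(v, h) = 6
L(P, B) = 6 + B (L(P, B) = B + 6 = 6 + B)
o(r, k) = 6 + k*(7 - 4*k)/2 (o(r, k) = ((7 - 4*k)*k + (6 + 6))/2 = (k*(7 - 4*k) + 12)/2 = (12 + k*(7 - 4*k))/2 = 6 + k*(7 - 4*k)/2)
-4128203 - d(-137, o(41, -17)) = -4128203 - 1*(-137) = -4128203 + 137 = -4128066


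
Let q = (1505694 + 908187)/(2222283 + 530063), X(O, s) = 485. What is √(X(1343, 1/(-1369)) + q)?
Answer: √3680716960017086/2752346 ≈ 22.043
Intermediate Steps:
q = 2413881/2752346 ≈ 0.87703
√(X(1343, 1/(-1369)) + q) = √(485 + 2413881/2752346) = √(1337301691/2752346) = √3680716960017086/2752346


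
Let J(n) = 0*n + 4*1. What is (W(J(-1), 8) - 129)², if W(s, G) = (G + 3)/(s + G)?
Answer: 2362369/144 ≈ 16405.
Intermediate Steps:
J(n) = 4 (J(n) = 0 + 4 = 4)
W(s, G) = (3 + G)/(G + s)
(W(J(-1), 8) - 129)² = ((3 + 8)/(8 + 4) - 129)² = (11/12 - 129)² = (-1537/12)² = 2362369/144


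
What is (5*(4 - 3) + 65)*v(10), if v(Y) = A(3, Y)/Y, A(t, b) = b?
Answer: 70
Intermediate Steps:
v(Y) = 1 (v(Y) = Y/Y = 1)
(5*(4 - 3) + 65)*v(10) = (5*(4 - 3) + 65)*1 = (5*1 + 65)*1 = (5 + 65)*1 = 70*1 = 70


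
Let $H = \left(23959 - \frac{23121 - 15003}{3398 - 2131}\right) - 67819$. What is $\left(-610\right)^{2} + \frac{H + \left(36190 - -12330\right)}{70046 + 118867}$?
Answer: $\frac{89063171985202}{239352771} \approx 3.721 \cdot 10^{5}$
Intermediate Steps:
$H = - \frac{55578738}{1267}$ ($H = \left(23959 - \frac{8118}{1267}\right) - 67819 = \frac{30347935}{1267} - 67819 = - \frac{55578738}{1267} \approx -43866.0$)
$\left(-610\right)^{2} + \frac{H + \left(36190 - -12330\right)}{70046 + 118867} = \left(-610\right)^{2} + \frac{- \frac{55578738}{1267} + \left(36190 - -12330\right)}{70046 + 118867} = 372100 + \frac{- \frac{55578738}{1267} + \left(36190 + 12330\right)}{188913} = 372100 + \left(- \frac{55578738}{1267} + 48520\right) \frac{1}{188913} = 372100 + \frac{5896102}{1267} \cdot \frac{1}{188913} = 372100 + \frac{5896102}{239352771} = \frac{89063171985202}{239352771}$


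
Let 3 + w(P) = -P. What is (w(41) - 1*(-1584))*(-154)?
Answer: -237160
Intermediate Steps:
w(P) = -3 - P
(w(41) - 1*(-1584))*(-154) = ((-3 - 1*41) - 1*(-1584))*(-154) = ((-3 - 41) + 1584)*(-154) = (-44 + 1584)*(-154) = 1540*(-154) = -237160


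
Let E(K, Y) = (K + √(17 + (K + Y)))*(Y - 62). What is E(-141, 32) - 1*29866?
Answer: -25636 - 60*I*√23 ≈ -25636.0 - 287.75*I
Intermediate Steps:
E(K, Y) = (-62 + Y)*(K + √(17 + K + Y)) (E(K, Y) = (K + √(17 + K + Y))*(-62 + Y) = (-62 + Y)*(K + √(17 + K + Y)))
E(-141, 32) - 1*29866 = (-62*(-141) - 62*√(17 - 141 + 32) - 141*32 + 32*√(17 - 141 + 32)) - 1*29866 = (8742 - 124*I*√23 - 4512 + 32*√(-92)) - 29866 = (8742 - 124*I*√23 - 4512 + 32*(2*I*√23)) - 29866 = (8742 - 124*I*√23 - 4512 + 64*I*√23) - 29866 = (4230 - 60*I*√23) - 29866 = -25636 - 60*I*√23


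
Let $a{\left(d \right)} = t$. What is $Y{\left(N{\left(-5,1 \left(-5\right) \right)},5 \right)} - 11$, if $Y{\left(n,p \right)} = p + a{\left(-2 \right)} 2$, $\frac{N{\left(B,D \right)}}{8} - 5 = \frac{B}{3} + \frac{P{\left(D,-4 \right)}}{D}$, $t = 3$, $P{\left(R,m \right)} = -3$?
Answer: $0$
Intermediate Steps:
$N{\left(B,D \right)} = 40 - \frac{24}{D} + \frac{8 B}{3}$ ($N{\left(B,D \right)} = 40 + 8 \left(\frac{B}{3} - \frac{3}{D}\right) = 40 + 8 \left(- \frac{3}{D} + \frac{B}{3}\right) = 40 + \left(- \frac{24}{D} + \frac{8 B}{3}\right) = 40 - \frac{24}{D} + \frac{8 B}{3}$)
$a{\left(d \right)} = 3$
$Y{\left(n,p \right)} = 6 + p$ ($Y{\left(n,p \right)} = p + 3 \cdot 2 = p + 6 = 6 + p$)
$Y{\left(N{\left(-5,1 \left(-5\right) \right)},5 \right)} - 11 = \left(6 + 5\right) - 11 = 11 - 11 = 0$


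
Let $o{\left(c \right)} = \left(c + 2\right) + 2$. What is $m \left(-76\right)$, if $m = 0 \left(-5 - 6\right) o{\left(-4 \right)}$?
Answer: $0$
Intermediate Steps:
$o{\left(c \right)} = 4 + c$ ($o{\left(c \right)} = \left(2 + c\right) + 2 = 4 + c$)
$m = 0$ ($m = 0 \left(-5 - 6\right) \left(4 - 4\right) = 0 \left(-5 - 6\right) 0 = 0 \left(-11\right) 0 = 0 \cdot 0 = 0$)
$m \left(-76\right) = 0 \left(-76\right) = 0$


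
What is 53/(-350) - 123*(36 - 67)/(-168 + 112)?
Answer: -95537/1400 ≈ -68.241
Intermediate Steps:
53/(-350) - 123*(36 - 67)/(-168 + 112) = 53*(-1/350) - 123/((-56/(-31))) = -53/350 - 123/((-56*(-1/31))) = -53/350 - 123/56/31 = -53/350 - 123*31/56 = -53/350 - 3813/56 = -95537/1400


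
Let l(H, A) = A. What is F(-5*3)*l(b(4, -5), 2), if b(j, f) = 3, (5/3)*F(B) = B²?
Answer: 270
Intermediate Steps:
F(B) = 3*B²/5
F(-5*3)*l(b(4, -5), 2) = (3*(-5*3)²/5)*2 = ((⅗)*(-15)²)*2 = ((⅗)*225)*2 = 135*2 = 270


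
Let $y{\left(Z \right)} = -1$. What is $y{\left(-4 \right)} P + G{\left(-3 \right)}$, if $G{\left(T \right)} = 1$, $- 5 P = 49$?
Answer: $\frac{54}{5} \approx 10.8$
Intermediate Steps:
$P = - \frac{49}{5}$ ($P = \left(- \frac{1}{5}\right) 49 = - \frac{49}{5} \approx -9.8$)
$y{\left(-4 \right)} P + G{\left(-3 \right)} = \left(-1\right) \left(- \frac{49}{5}\right) + 1 = \frac{49}{5} + 1 = \frac{54}{5}$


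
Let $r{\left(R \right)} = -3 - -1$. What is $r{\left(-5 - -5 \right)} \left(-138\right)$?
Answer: $276$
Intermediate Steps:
$r{\left(R \right)} = -2$ ($r{\left(R \right)} = -3 + 1 = -2$)
$r{\left(-5 - -5 \right)} \left(-138\right) = \left(-2\right) \left(-138\right) = 276$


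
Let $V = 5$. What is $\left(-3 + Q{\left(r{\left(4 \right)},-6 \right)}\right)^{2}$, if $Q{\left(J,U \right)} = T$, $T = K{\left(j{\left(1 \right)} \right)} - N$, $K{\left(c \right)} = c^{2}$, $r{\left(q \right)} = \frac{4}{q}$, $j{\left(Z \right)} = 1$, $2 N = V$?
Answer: $\frac{81}{4} \approx 20.25$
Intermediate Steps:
$N = \frac{5}{2}$ ($N = \frac{1}{2} \cdot 5 = \frac{5}{2} \approx 2.5$)
$T = - \frac{3}{2}$ ($T = 1^{2} - \frac{5}{2} = 1 - \frac{5}{2} = - \frac{3}{2} \approx -1.5$)
$Q{\left(J,U \right)} = - \frac{3}{2}$
$\left(-3 + Q{\left(r{\left(4 \right)},-6 \right)}\right)^{2} = \left(-3 - \frac{3}{2}\right)^{2} = \left(- \frac{9}{2}\right)^{2} = \frac{81}{4}$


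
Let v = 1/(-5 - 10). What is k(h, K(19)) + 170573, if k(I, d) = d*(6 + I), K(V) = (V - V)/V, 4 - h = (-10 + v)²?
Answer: 170573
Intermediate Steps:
v = -1/15 (v = 1/(-15) = -1/15 ≈ -0.066667)
h = -21901/225 (h = 4 - (-10 - 1/15)² = 4 - (-151/15)² = 4 - 1*22801/225 = 4 - 22801/225 = -21901/225 ≈ -97.338)
K(V) = 0 (K(V) = 0/V = 0)
k(h, K(19)) + 170573 = 0*(6 - 21901/225) + 170573 = 0*(-20551/225) + 170573 = 0 + 170573 = 170573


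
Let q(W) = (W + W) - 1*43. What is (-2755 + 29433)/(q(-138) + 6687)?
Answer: 13339/3184 ≈ 4.1894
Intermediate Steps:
q(W) = -43 + 2*W (q(W) = 2*W - 43 = -43 + 2*W)
(-2755 + 29433)/(q(-138) + 6687) = (-2755 + 29433)/((-43 + 2*(-138)) + 6687) = 26678/((-43 - 276) + 6687) = 26678/(-319 + 6687) = 26678/6368 = 26678*(1/6368) = 13339/3184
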